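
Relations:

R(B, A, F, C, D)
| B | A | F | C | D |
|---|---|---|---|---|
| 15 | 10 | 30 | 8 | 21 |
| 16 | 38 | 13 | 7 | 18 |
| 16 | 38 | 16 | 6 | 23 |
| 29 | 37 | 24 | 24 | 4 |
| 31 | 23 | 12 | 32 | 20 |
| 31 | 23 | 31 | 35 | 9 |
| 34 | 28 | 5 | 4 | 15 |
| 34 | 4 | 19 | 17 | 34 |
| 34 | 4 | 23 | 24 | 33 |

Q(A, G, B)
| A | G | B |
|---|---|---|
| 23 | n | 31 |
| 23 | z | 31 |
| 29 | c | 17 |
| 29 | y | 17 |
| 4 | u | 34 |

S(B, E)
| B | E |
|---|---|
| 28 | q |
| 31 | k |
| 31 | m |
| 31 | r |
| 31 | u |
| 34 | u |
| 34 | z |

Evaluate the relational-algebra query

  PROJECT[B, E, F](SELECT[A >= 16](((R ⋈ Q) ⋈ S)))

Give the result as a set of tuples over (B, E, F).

{(31, k, 12), (31, k, 31), (31, m, 12), (31, m, 31), (31, r, 12), (31, r, 31), (31, u, 12), (31, u, 31)}

R ⋈ Q (natural join on B, A): {(31, 23, 12, 32, 20, n), (31, 23, 12, 32, 20, z), (31, 23, 31, 35, 9, n), (31, 23, 31, 35, 9, z), (34, 4, 19, 17, 34, u), (34, 4, 23, 24, 33, u)}
(R ⋈ Q) ⋈ S (natural join on B): {(31, 23, 12, 32, 20, n, k), (31, 23, 12, 32, 20, n, m), (31, 23, 12, 32, 20, n, r), (31, 23, 12, 32, 20, n, u), (31, 23, 12, 32, 20, z, k), (31, 23, 12, 32, 20, z, m), (31, 23, 12, 32, 20, z, r), (31, 23, 12, 32, 20, z, u), (31, 23, 31, 35, 9, n, k), (31, 23, 31, 35, 9, n, m), (31, 23, 31, 35, 9, n, r), (31, 23, 31, 35, 9, n, u), (31, 23, 31, 35, 9, z, k), (31, 23, 31, 35, 9, z, m), (31, 23, 31, 35, 9, z, r), (31, 23, 31, 35, 9, z, u), (34, 4, 19, 17, 34, u, u), (34, 4, 19, 17, 34, u, z), (34, 4, 23, 24, 33, u, u), (34, 4, 23, 24, 33, u, z)}
Apply σ_{A >= 16}; surviving tuples: {(31, 23, 12, 32, 20, n, k), (31, 23, 12, 32, 20, n, m), (31, 23, 12, 32, 20, n, r), (31, 23, 12, 32, 20, n, u), (31, 23, 12, 32, 20, z, k), (31, 23, 12, 32, 20, z, m), (31, 23, 12, 32, 20, z, r), (31, 23, 12, 32, 20, z, u), (31, 23, 31, 35, 9, n, k), (31, 23, 31, 35, 9, n, m), (31, 23, 31, 35, 9, n, r), (31, 23, 31, 35, 9, n, u), (31, 23, 31, 35, 9, z, k), (31, 23, 31, 35, 9, z, m), (31, 23, 31, 35, 9, z, r), (31, 23, 31, 35, 9, z, u)}
π[B, E, F]: project onto (B, E, F) (8 duplicate(s) eliminated) → {(31, k, 12), (31, k, 31), (31, m, 12), (31, m, 31), (31, r, 12), (31, r, 31), (31, u, 12), (31, u, 31)}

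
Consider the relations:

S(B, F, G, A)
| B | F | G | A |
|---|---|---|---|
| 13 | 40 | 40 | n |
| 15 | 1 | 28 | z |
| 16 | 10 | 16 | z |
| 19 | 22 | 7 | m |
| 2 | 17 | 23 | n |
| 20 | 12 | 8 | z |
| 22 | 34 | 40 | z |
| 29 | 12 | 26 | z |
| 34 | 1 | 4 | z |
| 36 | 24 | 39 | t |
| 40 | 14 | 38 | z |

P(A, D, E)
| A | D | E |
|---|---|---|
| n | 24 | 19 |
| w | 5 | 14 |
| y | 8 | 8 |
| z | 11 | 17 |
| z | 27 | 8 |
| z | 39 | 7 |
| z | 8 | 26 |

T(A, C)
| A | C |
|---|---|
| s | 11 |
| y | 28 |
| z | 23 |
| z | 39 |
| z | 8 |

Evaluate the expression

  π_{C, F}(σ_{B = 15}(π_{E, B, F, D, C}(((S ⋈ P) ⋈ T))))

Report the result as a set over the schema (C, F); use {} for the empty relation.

{(23, 1), (39, 1), (8, 1)}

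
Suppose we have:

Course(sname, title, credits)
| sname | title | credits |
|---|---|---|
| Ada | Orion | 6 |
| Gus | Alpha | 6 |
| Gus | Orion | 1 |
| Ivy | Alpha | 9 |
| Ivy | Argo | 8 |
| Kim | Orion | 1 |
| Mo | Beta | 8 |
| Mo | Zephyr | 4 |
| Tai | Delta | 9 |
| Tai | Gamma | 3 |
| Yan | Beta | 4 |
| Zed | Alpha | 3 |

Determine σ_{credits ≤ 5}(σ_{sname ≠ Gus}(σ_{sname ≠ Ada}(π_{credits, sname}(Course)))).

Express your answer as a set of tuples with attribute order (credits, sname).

π_{credits, sname} gives {(1, Gus), (1, Kim), (3, Tai), (3, Zed), (4, Mo), (4, Yan), (6, Ada), (6, Gus), (8, Ivy), (8, Mo), (9, Ivy), (9, Tai)}.
Apply σ_{sname ≠ Ada}; surviving tuples: {(1, Gus), (1, Kim), (3, Tai), (3, Zed), (4, Mo), (4, Yan), (6, Gus), (8, Ivy), (8, Mo), (9, Ivy), (9, Tai)}
Apply σ_{sname ≠ Gus}; surviving tuples: {(1, Kim), (3, Tai), (3, Zed), (4, Mo), (4, Yan), (8, Ivy), (8, Mo), (9, Ivy), (9, Tai)}
Apply σ_{credits ≤ 5}; surviving tuples: {(1, Kim), (3, Tai), (3, Zed), (4, Mo), (4, Yan)}

{(1, Kim), (3, Tai), (3, Zed), (4, Mo), (4, Yan)}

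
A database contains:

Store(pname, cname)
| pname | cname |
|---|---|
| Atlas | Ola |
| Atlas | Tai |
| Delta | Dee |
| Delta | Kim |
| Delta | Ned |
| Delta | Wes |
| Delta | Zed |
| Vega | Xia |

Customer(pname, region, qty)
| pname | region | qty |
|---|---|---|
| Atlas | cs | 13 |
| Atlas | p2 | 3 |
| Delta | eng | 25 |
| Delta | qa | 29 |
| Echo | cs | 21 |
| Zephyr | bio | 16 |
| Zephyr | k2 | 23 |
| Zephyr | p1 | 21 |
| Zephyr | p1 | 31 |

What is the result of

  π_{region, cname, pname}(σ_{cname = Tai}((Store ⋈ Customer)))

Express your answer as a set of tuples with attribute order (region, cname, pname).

Store ⋈ Customer (natural join on pname): {(Atlas, Ola, cs, 13), (Atlas, Ola, p2, 3), (Atlas, Tai, cs, 13), (Atlas, Tai, p2, 3), (Delta, Dee, eng, 25), (Delta, Dee, qa, 29), (Delta, Kim, eng, 25), (Delta, Kim, qa, 29), (Delta, Ned, eng, 25), (Delta, Ned, qa, 29), (Delta, Wes, eng, 25), (Delta, Wes, qa, 29), (Delta, Zed, eng, 25), (Delta, Zed, qa, 29)}
Selection cname = Tai: {(Atlas, Tai, cs, 13), (Atlas, Tai, p2, 3)}
π[region, cname, pname]: project onto (region, cname, pname) → {(cs, Tai, Atlas), (p2, Tai, Atlas)}

{(cs, Tai, Atlas), (p2, Tai, Atlas)}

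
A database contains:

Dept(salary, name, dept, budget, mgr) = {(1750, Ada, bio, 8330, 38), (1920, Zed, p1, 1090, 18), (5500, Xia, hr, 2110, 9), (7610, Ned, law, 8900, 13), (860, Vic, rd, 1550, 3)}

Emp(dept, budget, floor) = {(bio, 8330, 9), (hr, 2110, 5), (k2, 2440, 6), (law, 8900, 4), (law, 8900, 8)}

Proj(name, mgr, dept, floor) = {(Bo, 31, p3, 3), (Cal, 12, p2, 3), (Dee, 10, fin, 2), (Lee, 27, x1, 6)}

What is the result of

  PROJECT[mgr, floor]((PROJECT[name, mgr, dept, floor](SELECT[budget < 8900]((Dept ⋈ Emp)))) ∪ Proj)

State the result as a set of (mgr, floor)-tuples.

Joining Dept and Emp on dept, budget yields {(1750, Ada, bio, 8330, 38, 9), (5500, Xia, hr, 2110, 9, 5), (7610, Ned, law, 8900, 13, 4), (7610, Ned, law, 8900, 13, 8)}.
Selection budget < 8900: {(1750, Ada, bio, 8330, 38, 9), (5500, Xia, hr, 2110, 9, 5)}
Keep only column(s) name, mgr, dept, floor: {(Ada, 38, bio, 9), (Xia, 9, hr, 5)}
Set union of the two operands is {(Ada, 38, bio, 9), (Bo, 31, p3, 3), (Cal, 12, p2, 3), (Dee, 10, fin, 2), (Lee, 27, x1, 6), (Xia, 9, hr, 5)}.
Keep only column(s) mgr, floor: {(10, 2), (12, 3), (27, 6), (31, 3), (38, 9), (9, 5)}

{(10, 2), (12, 3), (27, 6), (31, 3), (38, 9), (9, 5)}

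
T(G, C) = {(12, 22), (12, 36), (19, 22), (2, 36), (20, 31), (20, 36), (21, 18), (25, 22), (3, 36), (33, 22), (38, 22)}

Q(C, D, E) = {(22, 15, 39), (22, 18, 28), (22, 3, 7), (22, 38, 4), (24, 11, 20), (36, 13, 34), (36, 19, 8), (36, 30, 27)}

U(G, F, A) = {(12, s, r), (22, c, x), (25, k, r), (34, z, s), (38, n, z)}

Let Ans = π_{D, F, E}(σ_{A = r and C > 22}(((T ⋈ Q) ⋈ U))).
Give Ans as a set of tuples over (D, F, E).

Natural join on C: {(12, 22, 15, 39), (12, 22, 18, 28), (12, 22, 3, 7), (12, 22, 38, 4), (12, 36, 13, 34), (12, 36, 19, 8), (12, 36, 30, 27), (19, 22, 15, 39), (19, 22, 18, 28), (19, 22, 3, 7), (19, 22, 38, 4), (2, 36, 13, 34), (2, 36, 19, 8), (2, 36, 30, 27), (20, 36, 13, 34), (20, 36, 19, 8), (20, 36, 30, 27), (25, 22, 15, 39), (25, 22, 18, 28), (25, 22, 3, 7), (25, 22, 38, 4), (3, 36, 13, 34), (3, 36, 19, 8), (3, 36, 30, 27), (33, 22, 15, 39), (33, 22, 18, 28), (33, 22, 3, 7), (33, 22, 38, 4), (38, 22, 15, 39), (38, 22, 18, 28), (38, 22, 3, 7), (38, 22, 38, 4)}
Natural join on G: {(12, 22, 15, 39, s, r), (12, 22, 18, 28, s, r), (12, 22, 3, 7, s, r), (12, 22, 38, 4, s, r), (12, 36, 13, 34, s, r), (12, 36, 19, 8, s, r), (12, 36, 30, 27, s, r), (25, 22, 15, 39, k, r), (25, 22, 18, 28, k, r), (25, 22, 3, 7, k, r), (25, 22, 38, 4, k, r), (38, 22, 15, 39, n, z), (38, 22, 18, 28, n, z), (38, 22, 3, 7, n, z), (38, 22, 38, 4, n, z)}
Selection A = r and C > 22: {(12, 36, 13, 34, s, r), (12, 36, 19, 8, s, r), (12, 36, 30, 27, s, r)}
Keep only column(s) D, F, E: {(13, s, 34), (19, s, 8), (30, s, 27)}

{(13, s, 34), (19, s, 8), (30, s, 27)}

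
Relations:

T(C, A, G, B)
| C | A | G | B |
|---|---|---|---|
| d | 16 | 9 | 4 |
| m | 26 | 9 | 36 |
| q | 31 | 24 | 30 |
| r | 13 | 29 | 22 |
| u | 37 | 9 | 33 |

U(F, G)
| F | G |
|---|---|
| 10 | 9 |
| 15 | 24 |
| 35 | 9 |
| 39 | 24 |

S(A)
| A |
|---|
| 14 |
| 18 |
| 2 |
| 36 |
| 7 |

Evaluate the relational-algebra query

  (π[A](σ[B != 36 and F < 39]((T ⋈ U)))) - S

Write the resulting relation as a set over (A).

{16, 31, 37}

T ⋈ U (natural join on G): {(d, 16, 9, 4, 10), (d, 16, 9, 4, 35), (m, 26, 9, 36, 10), (m, 26, 9, 36, 35), (q, 31, 24, 30, 15), (q, 31, 24, 30, 39), (u, 37, 9, 33, 10), (u, 37, 9, 33, 35)}
Filtering on B != 36 and F < 39 leaves {(d, 16, 9, 4, 10), (d, 16, 9, 4, 35), (q, 31, 24, 30, 15), (u, 37, 9, 33, 10), (u, 37, 9, 33, 35)}.
π[A]: project onto (A) (2 duplicate(s) eliminated) → {16, 31, 37}
Taking the difference: {16, 31, 37}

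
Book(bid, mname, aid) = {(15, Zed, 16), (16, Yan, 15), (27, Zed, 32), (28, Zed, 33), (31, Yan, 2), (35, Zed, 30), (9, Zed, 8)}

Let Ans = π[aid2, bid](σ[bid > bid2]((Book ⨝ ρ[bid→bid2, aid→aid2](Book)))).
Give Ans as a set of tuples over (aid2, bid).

ρ[bid→bid2, aid→aid2]: schema becomes (bid2, mname, aid2); tuples unchanged.
Natural join on mname: {(15, Zed, 16, 15, 16), (15, Zed, 16, 27, 32), (15, Zed, 16, 28, 33), (15, Zed, 16, 35, 30), (15, Zed, 16, 9, 8), (16, Yan, 15, 16, 15), (16, Yan, 15, 31, 2), (27, Zed, 32, 15, 16), (27, Zed, 32, 27, 32), (27, Zed, 32, 28, 33), (27, Zed, 32, 35, 30), (27, Zed, 32, 9, 8), (28, Zed, 33, 15, 16), (28, Zed, 33, 27, 32), (28, Zed, 33, 28, 33), (28, Zed, 33, 35, 30), (28, Zed, 33, 9, 8), (31, Yan, 2, 16, 15), (31, Yan, 2, 31, 2), (35, Zed, 30, 15, 16), (35, Zed, 30, 27, 32), (35, Zed, 30, 28, 33), (35, Zed, 30, 35, 30), (35, Zed, 30, 9, 8), (9, Zed, 8, 15, 16), (9, Zed, 8, 27, 32), (9, Zed, 8, 28, 33), (9, Zed, 8, 35, 30), (9, Zed, 8, 9, 8)}
Filtering on bid > bid2 leaves {(15, Zed, 16, 9, 8), (27, Zed, 32, 15, 16), (27, Zed, 32, 9, 8), (28, Zed, 33, 15, 16), (28, Zed, 33, 27, 32), (28, Zed, 33, 9, 8), (31, Yan, 2, 16, 15), (35, Zed, 30, 15, 16), (35, Zed, 30, 27, 32), (35, Zed, 30, 28, 33), (35, Zed, 30, 9, 8)}.
Projecting to aid2, bid: {(15, 31), (16, 27), (16, 28), (16, 35), (32, 28), (32, 35), (33, 35), (8, 15), (8, 27), (8, 28), (8, 35)}

{(15, 31), (16, 27), (16, 28), (16, 35), (32, 28), (32, 35), (33, 35), (8, 15), (8, 27), (8, 28), (8, 35)}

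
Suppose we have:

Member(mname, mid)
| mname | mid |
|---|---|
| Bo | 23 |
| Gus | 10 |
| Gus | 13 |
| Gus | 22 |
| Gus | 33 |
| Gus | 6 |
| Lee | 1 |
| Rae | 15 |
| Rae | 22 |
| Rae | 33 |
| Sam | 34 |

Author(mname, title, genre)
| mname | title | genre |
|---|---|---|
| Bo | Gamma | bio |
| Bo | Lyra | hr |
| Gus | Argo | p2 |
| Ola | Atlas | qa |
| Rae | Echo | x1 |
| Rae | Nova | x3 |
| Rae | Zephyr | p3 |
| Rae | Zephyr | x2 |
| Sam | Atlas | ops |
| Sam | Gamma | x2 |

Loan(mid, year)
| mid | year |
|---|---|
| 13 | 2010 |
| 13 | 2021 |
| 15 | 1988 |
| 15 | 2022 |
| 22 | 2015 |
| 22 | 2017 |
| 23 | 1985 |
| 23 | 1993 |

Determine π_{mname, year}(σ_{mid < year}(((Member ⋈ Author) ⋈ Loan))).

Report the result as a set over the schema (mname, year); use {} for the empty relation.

Member ⋈ Author (natural join on mname): {(Bo, 23, Gamma, bio), (Bo, 23, Lyra, hr), (Gus, 10, Argo, p2), (Gus, 13, Argo, p2), (Gus, 22, Argo, p2), (Gus, 33, Argo, p2), (Gus, 6, Argo, p2), (Rae, 15, Echo, x1), (Rae, 15, Nova, x3), (Rae, 15, Zephyr, p3), (Rae, 15, Zephyr, x2), (Rae, 22, Echo, x1), (Rae, 22, Nova, x3), (Rae, 22, Zephyr, p3), (Rae, 22, Zephyr, x2), (Rae, 33, Echo, x1), (Rae, 33, Nova, x3), (Rae, 33, Zephyr, p3), (Rae, 33, Zephyr, x2), (Sam, 34, Atlas, ops), (Sam, 34, Gamma, x2)}
(Member ⋈ Author) ⋈ Loan (natural join on mid): {(Bo, 23, Gamma, bio, 1985), (Bo, 23, Gamma, bio, 1993), (Bo, 23, Lyra, hr, 1985), (Bo, 23, Lyra, hr, 1993), (Gus, 13, Argo, p2, 2010), (Gus, 13, Argo, p2, 2021), (Gus, 22, Argo, p2, 2015), (Gus, 22, Argo, p2, 2017), (Rae, 15, Echo, x1, 1988), (Rae, 15, Echo, x1, 2022), (Rae, 15, Nova, x3, 1988), (Rae, 15, Nova, x3, 2022), (Rae, 15, Zephyr, p3, 1988), (Rae, 15, Zephyr, p3, 2022), (Rae, 15, Zephyr, x2, 1988), (Rae, 15, Zephyr, x2, 2022), (Rae, 22, Echo, x1, 2015), (Rae, 22, Echo, x1, 2017), (Rae, 22, Nova, x3, 2015), (Rae, 22, Nova, x3, 2017), (Rae, 22, Zephyr, p3, 2015), (Rae, 22, Zephyr, p3, 2017), (Rae, 22, Zephyr, x2, 2015), (Rae, 22, Zephyr, x2, 2017)}
Apply σ_{mid < year}; surviving tuples: {(Bo, 23, Gamma, bio, 1985), (Bo, 23, Gamma, bio, 1993), (Bo, 23, Lyra, hr, 1985), (Bo, 23, Lyra, hr, 1993), (Gus, 13, Argo, p2, 2010), (Gus, 13, Argo, p2, 2021), (Gus, 22, Argo, p2, 2015), (Gus, 22, Argo, p2, 2017), (Rae, 15, Echo, x1, 1988), (Rae, 15, Echo, x1, 2022), (Rae, 15, Nova, x3, 1988), (Rae, 15, Nova, x3, 2022), (Rae, 15, Zephyr, p3, 1988), (Rae, 15, Zephyr, p3, 2022), (Rae, 15, Zephyr, x2, 1988), (Rae, 15, Zephyr, x2, 2022), (Rae, 22, Echo, x1, 2015), (Rae, 22, Echo, x1, 2017), (Rae, 22, Nova, x3, 2015), (Rae, 22, Nova, x3, 2017), (Rae, 22, Zephyr, p3, 2015), (Rae, 22, Zephyr, p3, 2017), (Rae, 22, Zephyr, x2, 2015), (Rae, 22, Zephyr, x2, 2017)}
π[mname, year]: project onto (mname, year) (14 duplicate(s) eliminated) → {(Bo, 1985), (Bo, 1993), (Gus, 2010), (Gus, 2015), (Gus, 2017), (Gus, 2021), (Rae, 1988), (Rae, 2015), (Rae, 2017), (Rae, 2022)}

{(Bo, 1985), (Bo, 1993), (Gus, 2010), (Gus, 2015), (Gus, 2017), (Gus, 2021), (Rae, 1988), (Rae, 2015), (Rae, 2017), (Rae, 2022)}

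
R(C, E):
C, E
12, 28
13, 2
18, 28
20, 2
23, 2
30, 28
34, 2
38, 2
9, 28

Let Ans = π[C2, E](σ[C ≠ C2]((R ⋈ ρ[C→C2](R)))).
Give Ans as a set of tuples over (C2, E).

{(12, 28), (13, 2), (18, 28), (20, 2), (23, 2), (30, 28), (34, 2), (38, 2), (9, 28)}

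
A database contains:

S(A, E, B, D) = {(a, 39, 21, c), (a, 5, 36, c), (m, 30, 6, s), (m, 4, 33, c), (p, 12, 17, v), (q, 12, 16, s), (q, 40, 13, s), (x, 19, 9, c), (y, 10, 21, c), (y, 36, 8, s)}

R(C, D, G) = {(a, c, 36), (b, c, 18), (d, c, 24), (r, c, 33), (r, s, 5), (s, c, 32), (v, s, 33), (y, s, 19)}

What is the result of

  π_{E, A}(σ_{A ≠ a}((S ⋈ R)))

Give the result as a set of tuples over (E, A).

{(10, y), (12, q), (19, x), (30, m), (36, y), (4, m), (40, q)}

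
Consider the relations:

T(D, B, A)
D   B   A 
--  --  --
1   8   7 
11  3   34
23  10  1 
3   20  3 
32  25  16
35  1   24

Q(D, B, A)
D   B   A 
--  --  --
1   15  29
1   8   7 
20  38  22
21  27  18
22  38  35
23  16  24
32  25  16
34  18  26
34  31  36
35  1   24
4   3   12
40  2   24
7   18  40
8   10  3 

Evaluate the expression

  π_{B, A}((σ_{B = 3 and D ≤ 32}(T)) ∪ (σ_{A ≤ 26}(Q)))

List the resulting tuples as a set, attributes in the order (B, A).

Apply σ_{B = 3 and D ≤ 32}; surviving tuples: {(11, 3, 34)}
Apply σ_{A ≤ 26}; surviving tuples: {(1, 8, 7), (20, 38, 22), (21, 27, 18), (23, 16, 24), (32, 25, 16), (34, 18, 26), (35, 1, 24), (4, 3, 12), (40, 2, 24), (8, 10, 3)}
Union: {(11, 3, 34)} with {(1, 8, 7), (20, 38, 22), (21, 27, 18), (23, 16, 24), (32, 25, 16), (34, 18, 26), (35, 1, 24), (4, 3, 12), (40, 2, 24), (8, 10, 3)} → {(1, 8, 7), (11, 3, 34), (20, 38, 22), (21, 27, 18), (23, 16, 24), (32, 25, 16), (34, 18, 26), (35, 1, 24), (4, 3, 12), (40, 2, 24), (8, 10, 3)}
Keep only column(s) B, A: {(1, 24), (10, 3), (16, 24), (18, 26), (2, 24), (25, 16), (27, 18), (3, 12), (3, 34), (38, 22), (8, 7)}

{(1, 24), (10, 3), (16, 24), (18, 26), (2, 24), (25, 16), (27, 18), (3, 12), (3, 34), (38, 22), (8, 7)}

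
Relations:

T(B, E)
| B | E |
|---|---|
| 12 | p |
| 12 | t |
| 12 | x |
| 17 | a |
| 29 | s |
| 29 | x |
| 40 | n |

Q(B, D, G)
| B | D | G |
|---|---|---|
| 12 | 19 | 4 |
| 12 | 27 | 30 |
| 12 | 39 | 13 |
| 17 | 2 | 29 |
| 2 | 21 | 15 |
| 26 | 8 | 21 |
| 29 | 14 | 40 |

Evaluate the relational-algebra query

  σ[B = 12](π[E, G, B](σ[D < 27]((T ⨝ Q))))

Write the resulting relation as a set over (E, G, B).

Joining T and Q on B yields {(12, p, 19, 4), (12, p, 27, 30), (12, p, 39, 13), (12, t, 19, 4), (12, t, 27, 30), (12, t, 39, 13), (12, x, 19, 4), (12, x, 27, 30), (12, x, 39, 13), (17, a, 2, 29), (29, s, 14, 40), (29, x, 14, 40)}.
Selection D < 27: {(12, p, 19, 4), (12, t, 19, 4), (12, x, 19, 4), (17, a, 2, 29), (29, s, 14, 40), (29, x, 14, 40)}
π[E, G, B]: project onto (E, G, B) → {(a, 29, 17), (p, 4, 12), (s, 40, 29), (t, 4, 12), (x, 4, 12), (x, 40, 29)}
Selection B = 12: {(p, 4, 12), (t, 4, 12), (x, 4, 12)}

{(p, 4, 12), (t, 4, 12), (x, 4, 12)}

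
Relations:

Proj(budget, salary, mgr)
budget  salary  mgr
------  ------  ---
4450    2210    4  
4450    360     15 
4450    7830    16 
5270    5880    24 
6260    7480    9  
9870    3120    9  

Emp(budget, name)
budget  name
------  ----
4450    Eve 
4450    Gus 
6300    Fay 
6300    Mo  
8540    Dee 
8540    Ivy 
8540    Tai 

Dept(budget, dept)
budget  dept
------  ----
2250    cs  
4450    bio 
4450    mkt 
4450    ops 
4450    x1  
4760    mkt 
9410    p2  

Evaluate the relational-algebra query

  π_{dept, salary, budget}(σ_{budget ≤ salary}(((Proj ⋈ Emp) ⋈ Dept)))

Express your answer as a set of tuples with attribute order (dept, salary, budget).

Natural join on budget: {(4450, 2210, 4, Eve), (4450, 2210, 4, Gus), (4450, 360, 15, Eve), (4450, 360, 15, Gus), (4450, 7830, 16, Eve), (4450, 7830, 16, Gus)}
Natural join on budget: {(4450, 2210, 4, Eve, bio), (4450, 2210, 4, Eve, mkt), (4450, 2210, 4, Eve, ops), (4450, 2210, 4, Eve, x1), (4450, 2210, 4, Gus, bio), (4450, 2210, 4, Gus, mkt), (4450, 2210, 4, Gus, ops), (4450, 2210, 4, Gus, x1), (4450, 360, 15, Eve, bio), (4450, 360, 15, Eve, mkt), (4450, 360, 15, Eve, ops), (4450, 360, 15, Eve, x1), (4450, 360, 15, Gus, bio), (4450, 360, 15, Gus, mkt), (4450, 360, 15, Gus, ops), (4450, 360, 15, Gus, x1), (4450, 7830, 16, Eve, bio), (4450, 7830, 16, Eve, mkt), (4450, 7830, 16, Eve, ops), (4450, 7830, 16, Eve, x1), (4450, 7830, 16, Gus, bio), (4450, 7830, 16, Gus, mkt), (4450, 7830, 16, Gus, ops), (4450, 7830, 16, Gus, x1)}
Selection budget ≤ salary: {(4450, 7830, 16, Eve, bio), (4450, 7830, 16, Eve, mkt), (4450, 7830, 16, Eve, ops), (4450, 7830, 16, Eve, x1), (4450, 7830, 16, Gus, bio), (4450, 7830, 16, Gus, mkt), (4450, 7830, 16, Gus, ops), (4450, 7830, 16, Gus, x1)}
π_{dept, salary, budget} gives {(bio, 7830, 4450), (mkt, 7830, 4450), (ops, 7830, 4450), (x1, 7830, 4450)} (4 duplicate(s) eliminated).

{(bio, 7830, 4450), (mkt, 7830, 4450), (ops, 7830, 4450), (x1, 7830, 4450)}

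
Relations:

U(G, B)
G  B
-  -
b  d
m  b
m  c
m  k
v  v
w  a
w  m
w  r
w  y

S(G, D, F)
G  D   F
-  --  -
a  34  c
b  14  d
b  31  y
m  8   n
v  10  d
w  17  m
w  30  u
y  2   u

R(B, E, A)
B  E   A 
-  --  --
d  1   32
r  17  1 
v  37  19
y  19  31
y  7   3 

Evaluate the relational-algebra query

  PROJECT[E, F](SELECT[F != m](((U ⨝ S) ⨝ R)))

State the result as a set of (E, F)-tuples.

{(1, d), (1, y), (17, u), (19, u), (37, d), (7, u)}

Joining U and S on G yields {(b, d, 14, d), (b, d, 31, y), (m, b, 8, n), (m, c, 8, n), (m, k, 8, n), (v, v, 10, d), (w, a, 17, m), (w, a, 30, u), (w, m, 17, m), (w, m, 30, u), (w, r, 17, m), (w, r, 30, u), (w, y, 17, m), (w, y, 30, u)}.
Joining (U ⨝ S) and R on B yields {(b, d, 14, d, 1, 32), (b, d, 31, y, 1, 32), (v, v, 10, d, 37, 19), (w, r, 17, m, 17, 1), (w, r, 30, u, 17, 1), (w, y, 17, m, 19, 31), (w, y, 17, m, 7, 3), (w, y, 30, u, 19, 31), (w, y, 30, u, 7, 3)}.
Selection F != m: {(b, d, 14, d, 1, 32), (b, d, 31, y, 1, 32), (v, v, 10, d, 37, 19), (w, r, 30, u, 17, 1), (w, y, 30, u, 19, 31), (w, y, 30, u, 7, 3)}
π_{E, F} gives {(1, d), (1, y), (17, u), (19, u), (37, d), (7, u)}.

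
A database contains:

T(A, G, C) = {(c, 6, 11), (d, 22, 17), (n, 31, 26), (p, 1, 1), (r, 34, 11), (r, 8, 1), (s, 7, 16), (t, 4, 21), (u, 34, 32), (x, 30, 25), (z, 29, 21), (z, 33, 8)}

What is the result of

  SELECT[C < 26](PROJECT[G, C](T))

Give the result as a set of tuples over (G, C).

π_{G, C} gives {(1, 1), (22, 17), (29, 21), (30, 25), (31, 26), (33, 8), (34, 11), (34, 32), (4, 21), (6, 11), (7, 16), (8, 1)}.
Apply σ_{C < 26}; surviving tuples: {(1, 1), (22, 17), (29, 21), (30, 25), (33, 8), (34, 11), (4, 21), (6, 11), (7, 16), (8, 1)}

{(1, 1), (22, 17), (29, 21), (30, 25), (33, 8), (34, 11), (4, 21), (6, 11), (7, 16), (8, 1)}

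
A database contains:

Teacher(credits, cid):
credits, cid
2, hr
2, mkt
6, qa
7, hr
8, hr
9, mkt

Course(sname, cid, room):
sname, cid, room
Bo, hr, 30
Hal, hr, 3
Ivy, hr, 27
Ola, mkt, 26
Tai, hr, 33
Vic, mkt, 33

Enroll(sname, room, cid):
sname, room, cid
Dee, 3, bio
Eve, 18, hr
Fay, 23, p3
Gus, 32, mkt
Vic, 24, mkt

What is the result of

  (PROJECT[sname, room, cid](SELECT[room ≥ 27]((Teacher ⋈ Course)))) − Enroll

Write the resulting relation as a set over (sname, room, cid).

{(Bo, 30, hr), (Ivy, 27, hr), (Tai, 33, hr), (Vic, 33, mkt)}

Natural join on cid: {(2, hr, Bo, 30), (2, hr, Hal, 3), (2, hr, Ivy, 27), (2, hr, Tai, 33), (2, mkt, Ola, 26), (2, mkt, Vic, 33), (7, hr, Bo, 30), (7, hr, Hal, 3), (7, hr, Ivy, 27), (7, hr, Tai, 33), (8, hr, Bo, 30), (8, hr, Hal, 3), (8, hr, Ivy, 27), (8, hr, Tai, 33), (9, mkt, Ola, 26), (9, mkt, Vic, 33)}
Selection room ≥ 27: {(2, hr, Bo, 30), (2, hr, Ivy, 27), (2, hr, Tai, 33), (2, mkt, Vic, 33), (7, hr, Bo, 30), (7, hr, Ivy, 27), (7, hr, Tai, 33), (8, hr, Bo, 30), (8, hr, Ivy, 27), (8, hr, Tai, 33), (9, mkt, Vic, 33)}
π_{sname, room, cid} gives {(Bo, 30, hr), (Ivy, 27, hr), (Tai, 33, hr), (Vic, 33, mkt)} (7 duplicate(s) eliminated).
Set difference of the two operands is {(Bo, 30, hr), (Ivy, 27, hr), (Tai, 33, hr), (Vic, 33, mkt)}.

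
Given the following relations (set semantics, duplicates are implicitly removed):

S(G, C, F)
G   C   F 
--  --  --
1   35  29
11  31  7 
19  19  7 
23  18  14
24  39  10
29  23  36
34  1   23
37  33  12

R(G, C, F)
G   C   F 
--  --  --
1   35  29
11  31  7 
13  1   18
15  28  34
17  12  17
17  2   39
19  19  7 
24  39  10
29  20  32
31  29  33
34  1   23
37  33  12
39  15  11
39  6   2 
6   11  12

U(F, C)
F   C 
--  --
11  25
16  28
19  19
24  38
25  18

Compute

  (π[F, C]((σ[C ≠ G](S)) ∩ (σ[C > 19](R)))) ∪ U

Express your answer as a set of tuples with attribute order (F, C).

{(10, 39), (11, 25), (12, 33), (16, 28), (19, 19), (24, 38), (25, 18), (29, 35), (7, 31)}

Selection C ≠ G: {(1, 35, 29), (11, 31, 7), (23, 18, 14), (24, 39, 10), (29, 23, 36), (34, 1, 23), (37, 33, 12)}
Selection C > 19: {(1, 35, 29), (11, 31, 7), (15, 28, 34), (24, 39, 10), (29, 20, 32), (31, 29, 33), (37, 33, 12)}
Set intersection of the two operands is {(1, 35, 29), (11, 31, 7), (24, 39, 10), (37, 33, 12)}.
Projecting to F, C: {(10, 39), (12, 33), (29, 35), (7, 31)}
Set union of the two operands is {(10, 39), (11, 25), (12, 33), (16, 28), (19, 19), (24, 38), (25, 18), (29, 35), (7, 31)}.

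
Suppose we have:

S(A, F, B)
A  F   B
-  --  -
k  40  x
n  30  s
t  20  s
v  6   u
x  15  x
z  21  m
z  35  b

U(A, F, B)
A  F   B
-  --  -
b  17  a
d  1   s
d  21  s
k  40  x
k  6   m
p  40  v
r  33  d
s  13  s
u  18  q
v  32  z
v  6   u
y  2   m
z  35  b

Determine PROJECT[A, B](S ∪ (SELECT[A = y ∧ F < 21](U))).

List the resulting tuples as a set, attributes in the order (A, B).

Apply σ_{A = y ∧ F < 21}; surviving tuples: {(y, 2, m)}
Union: {(k, 40, x), (n, 30, s), (t, 20, s), (v, 6, u), (x, 15, x), (z, 21, m), (z, 35, b)} with {(y, 2, m)} → {(k, 40, x), (n, 30, s), (t, 20, s), (v, 6, u), (x, 15, x), (y, 2, m), (z, 21, m), (z, 35, b)}
Keep only column(s) A, B: {(k, x), (n, s), (t, s), (v, u), (x, x), (y, m), (z, b), (z, m)}

{(k, x), (n, s), (t, s), (v, u), (x, x), (y, m), (z, b), (z, m)}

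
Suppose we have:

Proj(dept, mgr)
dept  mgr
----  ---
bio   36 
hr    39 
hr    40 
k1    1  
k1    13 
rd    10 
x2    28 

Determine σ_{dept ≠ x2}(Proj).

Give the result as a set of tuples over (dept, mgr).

{(bio, 36), (hr, 39), (hr, 40), (k1, 1), (k1, 13), (rd, 10)}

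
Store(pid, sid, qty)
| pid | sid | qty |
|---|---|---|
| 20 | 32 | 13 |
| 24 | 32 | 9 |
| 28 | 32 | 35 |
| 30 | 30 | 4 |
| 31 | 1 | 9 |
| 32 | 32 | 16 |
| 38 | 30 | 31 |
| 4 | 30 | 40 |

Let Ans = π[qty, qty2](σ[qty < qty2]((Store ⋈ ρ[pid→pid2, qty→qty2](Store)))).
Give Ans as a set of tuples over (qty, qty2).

ρ[pid→pid2, qty→qty2]: schema becomes (pid2, sid, qty2); tuples unchanged.
Joining Store and ρ[pid→pid2, qty→qty2](Store) on sid yields {(20, 32, 13, 20, 13), (20, 32, 13, 24, 9), (20, 32, 13, 28, 35), (20, 32, 13, 32, 16), (24, 32, 9, 20, 13), (24, 32, 9, 24, 9), (24, 32, 9, 28, 35), (24, 32, 9, 32, 16), (28, 32, 35, 20, 13), (28, 32, 35, 24, 9), (28, 32, 35, 28, 35), (28, 32, 35, 32, 16), (30, 30, 4, 30, 4), (30, 30, 4, 38, 31), (30, 30, 4, 4, 40), (31, 1, 9, 31, 9), (32, 32, 16, 20, 13), (32, 32, 16, 24, 9), (32, 32, 16, 28, 35), (32, 32, 16, 32, 16), (38, 30, 31, 30, 4), (38, 30, 31, 38, 31), (38, 30, 31, 4, 40), (4, 30, 40, 30, 4), (4, 30, 40, 38, 31), (4, 30, 40, 4, 40)}.
Apply σ_{qty < qty2}; surviving tuples: {(20, 32, 13, 28, 35), (20, 32, 13, 32, 16), (24, 32, 9, 20, 13), (24, 32, 9, 28, 35), (24, 32, 9, 32, 16), (30, 30, 4, 38, 31), (30, 30, 4, 4, 40), (32, 32, 16, 28, 35), (38, 30, 31, 4, 40)}
π[qty, qty2]: project onto (qty, qty2) → {(13, 16), (13, 35), (16, 35), (31, 40), (4, 31), (4, 40), (9, 13), (9, 16), (9, 35)}

{(13, 16), (13, 35), (16, 35), (31, 40), (4, 31), (4, 40), (9, 13), (9, 16), (9, 35)}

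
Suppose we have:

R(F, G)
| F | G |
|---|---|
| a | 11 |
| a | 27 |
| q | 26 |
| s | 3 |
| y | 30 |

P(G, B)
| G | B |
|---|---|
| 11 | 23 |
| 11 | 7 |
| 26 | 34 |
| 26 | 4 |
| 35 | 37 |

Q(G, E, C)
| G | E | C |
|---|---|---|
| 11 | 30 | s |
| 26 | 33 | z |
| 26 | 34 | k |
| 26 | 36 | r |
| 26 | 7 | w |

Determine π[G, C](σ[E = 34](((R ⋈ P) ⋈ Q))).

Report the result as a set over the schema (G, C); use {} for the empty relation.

R ⋈ P (natural join on G): {(a, 11, 23), (a, 11, 7), (q, 26, 34), (q, 26, 4)}
(R ⋈ P) ⋈ Q (natural join on G): {(a, 11, 23, 30, s), (a, 11, 7, 30, s), (q, 26, 34, 33, z), (q, 26, 34, 34, k), (q, 26, 34, 36, r), (q, 26, 34, 7, w), (q, 26, 4, 33, z), (q, 26, 4, 34, k), (q, 26, 4, 36, r), (q, 26, 4, 7, w)}
Filtering on E = 34 leaves {(q, 26, 34, 34, k), (q, 26, 4, 34, k)}.
π[G, C]: project onto (G, C) (1 duplicate(s) eliminated) → {(26, k)}

{(26, k)}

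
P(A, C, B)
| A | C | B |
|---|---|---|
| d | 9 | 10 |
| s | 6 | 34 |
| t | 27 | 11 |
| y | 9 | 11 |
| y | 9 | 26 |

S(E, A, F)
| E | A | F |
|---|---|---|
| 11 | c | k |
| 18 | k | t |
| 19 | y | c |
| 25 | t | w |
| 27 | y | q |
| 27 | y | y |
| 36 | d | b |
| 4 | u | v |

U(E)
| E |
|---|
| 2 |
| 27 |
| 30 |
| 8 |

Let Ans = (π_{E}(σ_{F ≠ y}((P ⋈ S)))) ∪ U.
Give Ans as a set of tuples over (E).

{19, 2, 25, 27, 30, 36, 8}

P ⋈ S (natural join on A): {(d, 9, 10, 36, b), (t, 27, 11, 25, w), (y, 9, 11, 19, c), (y, 9, 11, 27, q), (y, 9, 11, 27, y), (y, 9, 26, 19, c), (y, 9, 26, 27, q), (y, 9, 26, 27, y)}
Apply σ_{F ≠ y}; surviving tuples: {(d, 9, 10, 36, b), (t, 27, 11, 25, w), (y, 9, 11, 19, c), (y, 9, 11, 27, q), (y, 9, 26, 19, c), (y, 9, 26, 27, q)}
Keep only column(s) E (2 duplicate(s) eliminated): {19, 25, 27, 36}
Taking the union: {19, 2, 25, 27, 30, 36, 8}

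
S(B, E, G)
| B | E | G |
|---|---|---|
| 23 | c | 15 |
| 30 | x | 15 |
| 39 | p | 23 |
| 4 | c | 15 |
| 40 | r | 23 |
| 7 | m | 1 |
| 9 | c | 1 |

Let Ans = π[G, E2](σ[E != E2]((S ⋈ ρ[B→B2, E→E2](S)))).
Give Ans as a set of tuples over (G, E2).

{(1, c), (1, m), (15, c), (15, x), (23, p), (23, r)}

ρ[B→B2, E→E2]: schema becomes (B2, E2, G); tuples unchanged.
Joining S and ρ[B→B2, E→E2](S) on G yields {(23, c, 15, 23, c), (23, c, 15, 30, x), (23, c, 15, 4, c), (30, x, 15, 23, c), (30, x, 15, 30, x), (30, x, 15, 4, c), (39, p, 23, 39, p), (39, p, 23, 40, r), (4, c, 15, 23, c), (4, c, 15, 30, x), (4, c, 15, 4, c), (40, r, 23, 39, p), (40, r, 23, 40, r), (7, m, 1, 7, m), (7, m, 1, 9, c), (9, c, 1, 7, m), (9, c, 1, 9, c)}.
Apply σ_{E != E2}; surviving tuples: {(23, c, 15, 30, x), (30, x, 15, 23, c), (30, x, 15, 4, c), (39, p, 23, 40, r), (4, c, 15, 30, x), (40, r, 23, 39, p), (7, m, 1, 9, c), (9, c, 1, 7, m)}
π_{G, E2} gives {(1, c), (1, m), (15, c), (15, x), (23, p), (23, r)} (2 duplicate(s) eliminated).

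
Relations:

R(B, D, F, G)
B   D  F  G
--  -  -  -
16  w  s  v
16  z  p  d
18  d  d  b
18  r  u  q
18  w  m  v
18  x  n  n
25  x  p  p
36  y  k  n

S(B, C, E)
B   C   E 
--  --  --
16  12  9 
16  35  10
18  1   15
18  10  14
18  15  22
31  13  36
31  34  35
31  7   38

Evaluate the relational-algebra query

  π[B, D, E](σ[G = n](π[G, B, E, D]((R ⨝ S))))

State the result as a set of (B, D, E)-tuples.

Joining R and S on B yields {(16, w, s, v, 12, 9), (16, w, s, v, 35, 10), (16, z, p, d, 12, 9), (16, z, p, d, 35, 10), (18, d, d, b, 1, 15), (18, d, d, b, 10, 14), (18, d, d, b, 15, 22), (18, r, u, q, 1, 15), (18, r, u, q, 10, 14), (18, r, u, q, 15, 22), (18, w, m, v, 1, 15), (18, w, m, v, 10, 14), (18, w, m, v, 15, 22), (18, x, n, n, 1, 15), (18, x, n, n, 10, 14), (18, x, n, n, 15, 22)}.
Projecting to G, B, E, D: {(b, 18, 14, d), (b, 18, 15, d), (b, 18, 22, d), (d, 16, 10, z), (d, 16, 9, z), (n, 18, 14, x), (n, 18, 15, x), (n, 18, 22, x), (q, 18, 14, r), (q, 18, 15, r), (q, 18, 22, r), (v, 16, 10, w), (v, 16, 9, w), (v, 18, 14, w), (v, 18, 15, w), (v, 18, 22, w)}
Selection G = n: {(n, 18, 14, x), (n, 18, 15, x), (n, 18, 22, x)}
Projecting to B, D, E: {(18, x, 14), (18, x, 15), (18, x, 22)}

{(18, x, 14), (18, x, 15), (18, x, 22)}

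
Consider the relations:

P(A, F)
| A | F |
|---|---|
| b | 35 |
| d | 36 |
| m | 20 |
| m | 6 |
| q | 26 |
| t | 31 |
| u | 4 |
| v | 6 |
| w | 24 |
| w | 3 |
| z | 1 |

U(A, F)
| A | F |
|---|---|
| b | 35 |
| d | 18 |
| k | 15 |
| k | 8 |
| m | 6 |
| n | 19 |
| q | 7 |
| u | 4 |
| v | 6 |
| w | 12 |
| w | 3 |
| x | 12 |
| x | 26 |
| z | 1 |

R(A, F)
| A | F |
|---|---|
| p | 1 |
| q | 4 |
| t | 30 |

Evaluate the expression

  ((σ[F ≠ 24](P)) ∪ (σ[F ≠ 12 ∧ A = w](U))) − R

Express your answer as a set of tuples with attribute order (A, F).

{(b, 35), (d, 36), (m, 20), (m, 6), (q, 26), (t, 31), (u, 4), (v, 6), (w, 3), (z, 1)}

σ[F ≠ 24]: keep tuples satisfying F ≠ 24 → {(b, 35), (d, 36), (m, 20), (m, 6), (q, 26), (t, 31), (u, 4), (v, 6), (w, 3), (z, 1)}
σ[F ≠ 12 ∧ A = w]: keep tuples satisfying F ≠ 12 ∧ A = w → {(w, 3)}
Taking the union: {(b, 35), (d, 36), (m, 20), (m, 6), (q, 26), (t, 31), (u, 4), (v, 6), (w, 3), (z, 1)}
Taking the difference: {(b, 35), (d, 36), (m, 20), (m, 6), (q, 26), (t, 31), (u, 4), (v, 6), (w, 3), (z, 1)}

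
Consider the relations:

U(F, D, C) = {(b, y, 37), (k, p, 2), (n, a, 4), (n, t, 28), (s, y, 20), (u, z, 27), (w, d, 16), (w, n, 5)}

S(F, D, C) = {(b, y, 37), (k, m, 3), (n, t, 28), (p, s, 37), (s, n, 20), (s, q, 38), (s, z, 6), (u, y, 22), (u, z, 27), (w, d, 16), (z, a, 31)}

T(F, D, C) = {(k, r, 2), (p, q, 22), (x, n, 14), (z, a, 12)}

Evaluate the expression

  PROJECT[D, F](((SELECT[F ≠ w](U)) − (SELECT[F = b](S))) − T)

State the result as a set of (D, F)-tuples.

Apply σ_{F ≠ w}; surviving tuples: {(b, y, 37), (k, p, 2), (n, a, 4), (n, t, 28), (s, y, 20), (u, z, 27)}
Apply σ_{F = b}; surviving tuples: {(b, y, 37)}
Difference: {(b, y, 37), (k, p, 2), (n, a, 4), (n, t, 28), (s, y, 20), (u, z, 27)} with {(b, y, 37)} → {(k, p, 2), (n, a, 4), (n, t, 28), (s, y, 20), (u, z, 27)}
Difference: {(k, p, 2), (n, a, 4), (n, t, 28), (s, y, 20), (u, z, 27)} with {(k, r, 2), (p, q, 22), (x, n, 14), (z, a, 12)} → {(k, p, 2), (n, a, 4), (n, t, 28), (s, y, 20), (u, z, 27)}
π[D, F]: project onto (D, F) → {(a, n), (p, k), (t, n), (y, s), (z, u)}

{(a, n), (p, k), (t, n), (y, s), (z, u)}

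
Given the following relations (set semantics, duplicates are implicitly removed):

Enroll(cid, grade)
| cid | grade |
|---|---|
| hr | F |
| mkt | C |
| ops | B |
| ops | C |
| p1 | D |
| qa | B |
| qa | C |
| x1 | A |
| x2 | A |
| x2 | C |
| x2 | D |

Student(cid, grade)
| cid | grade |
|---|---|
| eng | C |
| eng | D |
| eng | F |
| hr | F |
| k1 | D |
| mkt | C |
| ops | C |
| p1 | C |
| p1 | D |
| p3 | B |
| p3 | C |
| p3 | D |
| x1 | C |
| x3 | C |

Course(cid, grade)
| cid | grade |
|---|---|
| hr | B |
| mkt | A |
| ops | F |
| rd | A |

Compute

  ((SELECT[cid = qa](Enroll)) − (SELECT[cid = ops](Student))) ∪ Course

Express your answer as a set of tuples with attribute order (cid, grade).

{(hr, B), (mkt, A), (ops, F), (qa, B), (qa, C), (rd, A)}

Apply σ_{cid = qa}; surviving tuples: {(qa, B), (qa, C)}
Apply σ_{cid = ops}; surviving tuples: {(ops, C)}
Taking the difference: {(qa, B), (qa, C)}
Taking the union: {(hr, B), (mkt, A), (ops, F), (qa, B), (qa, C), (rd, A)}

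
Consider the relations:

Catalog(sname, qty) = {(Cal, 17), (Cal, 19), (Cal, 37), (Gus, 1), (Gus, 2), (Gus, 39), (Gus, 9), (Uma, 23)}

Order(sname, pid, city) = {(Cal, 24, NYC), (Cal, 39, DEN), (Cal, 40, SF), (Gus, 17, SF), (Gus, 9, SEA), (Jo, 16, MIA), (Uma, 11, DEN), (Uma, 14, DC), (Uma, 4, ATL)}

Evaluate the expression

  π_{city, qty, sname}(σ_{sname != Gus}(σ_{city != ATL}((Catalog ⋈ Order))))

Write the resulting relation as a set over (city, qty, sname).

Natural join on sname: {(Cal, 17, 24, NYC), (Cal, 17, 39, DEN), (Cal, 17, 40, SF), (Cal, 19, 24, NYC), (Cal, 19, 39, DEN), (Cal, 19, 40, SF), (Cal, 37, 24, NYC), (Cal, 37, 39, DEN), (Cal, 37, 40, SF), (Gus, 1, 17, SF), (Gus, 1, 9, SEA), (Gus, 2, 17, SF), (Gus, 2, 9, SEA), (Gus, 39, 17, SF), (Gus, 39, 9, SEA), (Gus, 9, 17, SF), (Gus, 9, 9, SEA), (Uma, 23, 11, DEN), (Uma, 23, 14, DC), (Uma, 23, 4, ATL)}
Selection city != ATL: {(Cal, 17, 24, NYC), (Cal, 17, 39, DEN), (Cal, 17, 40, SF), (Cal, 19, 24, NYC), (Cal, 19, 39, DEN), (Cal, 19, 40, SF), (Cal, 37, 24, NYC), (Cal, 37, 39, DEN), (Cal, 37, 40, SF), (Gus, 1, 17, SF), (Gus, 1, 9, SEA), (Gus, 2, 17, SF), (Gus, 2, 9, SEA), (Gus, 39, 17, SF), (Gus, 39, 9, SEA), (Gus, 9, 17, SF), (Gus, 9, 9, SEA), (Uma, 23, 11, DEN), (Uma, 23, 14, DC)}
Selection sname != Gus: {(Cal, 17, 24, NYC), (Cal, 17, 39, DEN), (Cal, 17, 40, SF), (Cal, 19, 24, NYC), (Cal, 19, 39, DEN), (Cal, 19, 40, SF), (Cal, 37, 24, NYC), (Cal, 37, 39, DEN), (Cal, 37, 40, SF), (Uma, 23, 11, DEN), (Uma, 23, 14, DC)}
π_{city, qty, sname} gives {(DC, 23, Uma), (DEN, 17, Cal), (DEN, 19, Cal), (DEN, 23, Uma), (DEN, 37, Cal), (NYC, 17, Cal), (NYC, 19, Cal), (NYC, 37, Cal), (SF, 17, Cal), (SF, 19, Cal), (SF, 37, Cal)}.

{(DC, 23, Uma), (DEN, 17, Cal), (DEN, 19, Cal), (DEN, 23, Uma), (DEN, 37, Cal), (NYC, 17, Cal), (NYC, 19, Cal), (NYC, 37, Cal), (SF, 17, Cal), (SF, 19, Cal), (SF, 37, Cal)}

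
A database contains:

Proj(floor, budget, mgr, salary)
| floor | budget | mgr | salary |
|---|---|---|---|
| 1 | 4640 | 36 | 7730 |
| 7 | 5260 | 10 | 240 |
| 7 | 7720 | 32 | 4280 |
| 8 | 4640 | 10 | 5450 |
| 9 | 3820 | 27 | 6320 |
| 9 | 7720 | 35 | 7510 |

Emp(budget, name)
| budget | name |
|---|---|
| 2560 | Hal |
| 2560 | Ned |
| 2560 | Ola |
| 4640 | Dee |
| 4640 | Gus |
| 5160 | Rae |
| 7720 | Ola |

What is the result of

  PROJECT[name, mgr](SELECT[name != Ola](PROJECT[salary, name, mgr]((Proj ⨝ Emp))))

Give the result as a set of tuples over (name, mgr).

{(Dee, 10), (Dee, 36), (Gus, 10), (Gus, 36)}

Natural join on budget: {(1, 4640, 36, 7730, Dee), (1, 4640, 36, 7730, Gus), (7, 7720, 32, 4280, Ola), (8, 4640, 10, 5450, Dee), (8, 4640, 10, 5450, Gus), (9, 7720, 35, 7510, Ola)}
π_{salary, name, mgr} gives {(4280, Ola, 32), (5450, Dee, 10), (5450, Gus, 10), (7510, Ola, 35), (7730, Dee, 36), (7730, Gus, 36)}.
Filtering on name != Ola leaves {(5450, Dee, 10), (5450, Gus, 10), (7730, Dee, 36), (7730, Gus, 36)}.
π_{name, mgr} gives {(Dee, 10), (Dee, 36), (Gus, 10), (Gus, 36)}.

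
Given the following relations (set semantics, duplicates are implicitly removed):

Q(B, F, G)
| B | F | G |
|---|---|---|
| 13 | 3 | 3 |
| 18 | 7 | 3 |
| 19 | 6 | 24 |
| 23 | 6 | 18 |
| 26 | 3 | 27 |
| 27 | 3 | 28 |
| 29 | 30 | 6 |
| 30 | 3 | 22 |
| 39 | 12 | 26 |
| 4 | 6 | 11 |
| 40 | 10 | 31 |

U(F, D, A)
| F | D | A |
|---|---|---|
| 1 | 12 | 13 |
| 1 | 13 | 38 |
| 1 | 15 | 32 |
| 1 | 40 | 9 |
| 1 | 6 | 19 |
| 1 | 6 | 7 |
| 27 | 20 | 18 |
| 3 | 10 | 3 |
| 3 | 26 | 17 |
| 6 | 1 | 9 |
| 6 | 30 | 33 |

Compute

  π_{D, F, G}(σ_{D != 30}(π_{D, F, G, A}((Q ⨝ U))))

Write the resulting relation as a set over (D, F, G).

Q ⋈ U (natural join on F): {(13, 3, 3, 10, 3), (13, 3, 3, 26, 17), (19, 6, 24, 1, 9), (19, 6, 24, 30, 33), (23, 6, 18, 1, 9), (23, 6, 18, 30, 33), (26, 3, 27, 10, 3), (26, 3, 27, 26, 17), (27, 3, 28, 10, 3), (27, 3, 28, 26, 17), (30, 3, 22, 10, 3), (30, 3, 22, 26, 17), (4, 6, 11, 1, 9), (4, 6, 11, 30, 33)}
π_{D, F, G, A} gives {(1, 6, 11, 9), (1, 6, 18, 9), (1, 6, 24, 9), (10, 3, 22, 3), (10, 3, 27, 3), (10, 3, 28, 3), (10, 3, 3, 3), (26, 3, 22, 17), (26, 3, 27, 17), (26, 3, 28, 17), (26, 3, 3, 17), (30, 6, 11, 33), (30, 6, 18, 33), (30, 6, 24, 33)}.
Filtering on D != 30 leaves {(1, 6, 11, 9), (1, 6, 18, 9), (1, 6, 24, 9), (10, 3, 22, 3), (10, 3, 27, 3), (10, 3, 28, 3), (10, 3, 3, 3), (26, 3, 22, 17), (26, 3, 27, 17), (26, 3, 28, 17), (26, 3, 3, 17)}.
π_{D, F, G} gives {(1, 6, 11), (1, 6, 18), (1, 6, 24), (10, 3, 22), (10, 3, 27), (10, 3, 28), (10, 3, 3), (26, 3, 22), (26, 3, 27), (26, 3, 28), (26, 3, 3)}.

{(1, 6, 11), (1, 6, 18), (1, 6, 24), (10, 3, 22), (10, 3, 27), (10, 3, 28), (10, 3, 3), (26, 3, 22), (26, 3, 27), (26, 3, 28), (26, 3, 3)}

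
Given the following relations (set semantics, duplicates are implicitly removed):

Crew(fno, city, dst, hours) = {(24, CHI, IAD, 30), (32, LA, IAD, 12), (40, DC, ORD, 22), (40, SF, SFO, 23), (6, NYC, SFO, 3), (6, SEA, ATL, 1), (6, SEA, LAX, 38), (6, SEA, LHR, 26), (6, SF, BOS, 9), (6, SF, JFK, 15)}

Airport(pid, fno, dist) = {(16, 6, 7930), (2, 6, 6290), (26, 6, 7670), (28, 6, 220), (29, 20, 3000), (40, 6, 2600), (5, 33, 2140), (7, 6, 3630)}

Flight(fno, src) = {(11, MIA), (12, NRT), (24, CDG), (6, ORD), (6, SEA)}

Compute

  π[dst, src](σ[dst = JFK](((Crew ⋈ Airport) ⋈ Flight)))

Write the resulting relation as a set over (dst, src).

Crew ⋈ Airport (natural join on fno): {(6, NYC, SFO, 3, 16, 7930), (6, NYC, SFO, 3, 2, 6290), (6, NYC, SFO, 3, 26, 7670), (6, NYC, SFO, 3, 28, 220), (6, NYC, SFO, 3, 40, 2600), (6, NYC, SFO, 3, 7, 3630), (6, SEA, ATL, 1, 16, 7930), (6, SEA, ATL, 1, 2, 6290), (6, SEA, ATL, 1, 26, 7670), (6, SEA, ATL, 1, 28, 220), (6, SEA, ATL, 1, 40, 2600), (6, SEA, ATL, 1, 7, 3630), (6, SEA, LAX, 38, 16, 7930), (6, SEA, LAX, 38, 2, 6290), (6, SEA, LAX, 38, 26, 7670), (6, SEA, LAX, 38, 28, 220), (6, SEA, LAX, 38, 40, 2600), (6, SEA, LAX, 38, 7, 3630), (6, SEA, LHR, 26, 16, 7930), (6, SEA, LHR, 26, 2, 6290), (6, SEA, LHR, 26, 26, 7670), (6, SEA, LHR, 26, 28, 220), (6, SEA, LHR, 26, 40, 2600), (6, SEA, LHR, 26, 7, 3630), (6, SF, BOS, 9, 16, 7930), (6, SF, BOS, 9, 2, 6290), (6, SF, BOS, 9, 26, 7670), (6, SF, BOS, 9, 28, 220), (6, SF, BOS, 9, 40, 2600), (6, SF, BOS, 9, 7, 3630), (6, SF, JFK, 15, 16, 7930), (6, SF, JFK, 15, 2, 6290), (6, SF, JFK, 15, 26, 7670), (6, SF, JFK, 15, 28, 220), (6, SF, JFK, 15, 40, 2600), (6, SF, JFK, 15, 7, 3630)}
(Crew ⋈ Airport) ⋈ Flight (natural join on fno): {(6, NYC, SFO, 3, 16, 7930, ORD), (6, NYC, SFO, 3, 16, 7930, SEA), (6, NYC, SFO, 3, 2, 6290, ORD), (6, NYC, SFO, 3, 2, 6290, SEA), (6, NYC, SFO, 3, 26, 7670, ORD), (6, NYC, SFO, 3, 26, 7670, SEA), (6, NYC, SFO, 3, 28, 220, ORD), (6, NYC, SFO, 3, 28, 220, SEA), (6, NYC, SFO, 3, 40, 2600, ORD), (6, NYC, SFO, 3, 40, 2600, SEA), (6, NYC, SFO, 3, 7, 3630, ORD), (6, NYC, SFO, 3, 7, 3630, SEA), (6, SEA, ATL, 1, 16, 7930, ORD), (6, SEA, ATL, 1, 16, 7930, SEA), (6, SEA, ATL, 1, 2, 6290, ORD), (6, SEA, ATL, 1, 2, 6290, SEA), (6, SEA, ATL, 1, 26, 7670, ORD), (6, SEA, ATL, 1, 26, 7670, SEA), (6, SEA, ATL, 1, 28, 220, ORD), (6, SEA, ATL, 1, 28, 220, SEA), (6, SEA, ATL, 1, 40, 2600, ORD), (6, SEA, ATL, 1, 40, 2600, SEA), (6, SEA, ATL, 1, 7, 3630, ORD), (6, SEA, ATL, 1, 7, 3630, SEA), (6, SEA, LAX, 38, 16, 7930, ORD), (6, SEA, LAX, 38, 16, 7930, SEA), (6, SEA, LAX, 38, 2, 6290, ORD), (6, SEA, LAX, 38, 2, 6290, SEA), (6, SEA, LAX, 38, 26, 7670, ORD), (6, SEA, LAX, 38, 26, 7670, SEA), (6, SEA, LAX, 38, 28, 220, ORD), (6, SEA, LAX, 38, 28, 220, SEA), (6, SEA, LAX, 38, 40, 2600, ORD), (6, SEA, LAX, 38, 40, 2600, SEA), (6, SEA, LAX, 38, 7, 3630, ORD), (6, SEA, LAX, 38, 7, 3630, SEA), (6, SEA, LHR, 26, 16, 7930, ORD), (6, SEA, LHR, 26, 16, 7930, SEA), (6, SEA, LHR, 26, 2, 6290, ORD), (6, SEA, LHR, 26, 2, 6290, SEA), (6, SEA, LHR, 26, 26, 7670, ORD), (6, SEA, LHR, 26, 26, 7670, SEA), (6, SEA, LHR, 26, 28, 220, ORD), (6, SEA, LHR, 26, 28, 220, SEA), (6, SEA, LHR, 26, 40, 2600, ORD), (6, SEA, LHR, 26, 40, 2600, SEA), (6, SEA, LHR, 26, 7, 3630, ORD), (6, SEA, LHR, 26, 7, 3630, SEA), (6, SF, BOS, 9, 16, 7930, ORD), (6, SF, BOS, 9, 16, 7930, SEA), (6, SF, BOS, 9, 2, 6290, ORD), (6, SF, BOS, 9, 2, 6290, SEA), (6, SF, BOS, 9, 26, 7670, ORD), (6, SF, BOS, 9, 26, 7670, SEA), (6, SF, BOS, 9, 28, 220, ORD), (6, SF, BOS, 9, 28, 220, SEA), (6, SF, BOS, 9, 40, 2600, ORD), (6, SF, BOS, 9, 40, 2600, SEA), (6, SF, BOS, 9, 7, 3630, ORD), (6, SF, BOS, 9, 7, 3630, SEA), (6, SF, JFK, 15, 16, 7930, ORD), (6, SF, JFK, 15, 16, 7930, SEA), (6, SF, JFK, 15, 2, 6290, ORD), (6, SF, JFK, 15, 2, 6290, SEA), (6, SF, JFK, 15, 26, 7670, ORD), (6, SF, JFK, 15, 26, 7670, SEA), (6, SF, JFK, 15, 28, 220, ORD), (6, SF, JFK, 15, 28, 220, SEA), (6, SF, JFK, 15, 40, 2600, ORD), (6, SF, JFK, 15, 40, 2600, SEA), (6, SF, JFK, 15, 7, 3630, ORD), (6, SF, JFK, 15, 7, 3630, SEA)}
Apply σ_{dst = JFK}; surviving tuples: {(6, SF, JFK, 15, 16, 7930, ORD), (6, SF, JFK, 15, 16, 7930, SEA), (6, SF, JFK, 15, 2, 6290, ORD), (6, SF, JFK, 15, 2, 6290, SEA), (6, SF, JFK, 15, 26, 7670, ORD), (6, SF, JFK, 15, 26, 7670, SEA), (6, SF, JFK, 15, 28, 220, ORD), (6, SF, JFK, 15, 28, 220, SEA), (6, SF, JFK, 15, 40, 2600, ORD), (6, SF, JFK, 15, 40, 2600, SEA), (6, SF, JFK, 15, 7, 3630, ORD), (6, SF, JFK, 15, 7, 3630, SEA)}
Keep only column(s) dst, src (10 duplicate(s) eliminated): {(JFK, ORD), (JFK, SEA)}

{(JFK, ORD), (JFK, SEA)}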